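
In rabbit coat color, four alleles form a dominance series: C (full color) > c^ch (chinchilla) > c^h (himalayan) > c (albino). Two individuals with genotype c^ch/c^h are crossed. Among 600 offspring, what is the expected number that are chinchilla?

Cross: c^ch/c^h × c^ch/c^h
Allele dominance: C > c^ch > c^h > c
Offspring genotypes: 1 c^ch/c^ch, 2 c^ch/c^h, 1 c^h/c^h
Phenotype counts: 3 chinchilla, 1 himalayan
chinchilla: 3 out of 4 → fraction 3/4
Expected count = 3/4 × 600 = 450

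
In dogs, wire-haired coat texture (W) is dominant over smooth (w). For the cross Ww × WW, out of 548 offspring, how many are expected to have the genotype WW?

Punnett square for Ww × WW:
Offspring genotypes: 2 WW, 2 Ww
Total offspring: 4
Count with target: 2
Probability: 2/4 = 1/2
Expected count = 1/2 × 548 = 274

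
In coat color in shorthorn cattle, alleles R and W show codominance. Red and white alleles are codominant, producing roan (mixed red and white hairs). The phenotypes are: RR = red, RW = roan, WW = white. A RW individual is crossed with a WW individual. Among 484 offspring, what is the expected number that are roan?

Punnett square for RW × WW:
Offspring genotypes: 2 RW, 2 WW
Phenotype counts: 2 roan, 2 white
roan: 2 out of 4 → fraction 1/2
Expected count = 1/2 × 484 = 242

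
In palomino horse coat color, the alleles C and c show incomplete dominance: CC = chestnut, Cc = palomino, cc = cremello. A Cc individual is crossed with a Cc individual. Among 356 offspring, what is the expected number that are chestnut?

Punnett square for Cc × Cc:
Offspring genotypes: 1 CC, 2 Cc, 1 cc
Phenotype counts: 1 chestnut, 2 palomino, 1 cremello
chestnut: 1 out of 4 → fraction 1/4
Expected count = 1/4 × 356 = 89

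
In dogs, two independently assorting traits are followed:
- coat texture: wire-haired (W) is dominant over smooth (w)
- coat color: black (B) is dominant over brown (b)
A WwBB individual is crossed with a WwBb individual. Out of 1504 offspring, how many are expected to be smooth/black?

Dihybrid cross WwBB × WwBb — consider each gene separately:
coat texture: Ww × Ww → 1 WW, 2 Ww, 1 ww → 3 W_ : 1 ww (out of 4)
coat color: BB × Bb → 2 BB, 2 Bb → 4 B_ (out of 4)
Combine (counts out of 4 × 4 = 16): wire-haired/black (W_B_) = 3×4 = 12; smooth/black (wwB_) = 1×4 = 4
Phenotype counts (out of 16): 12 wire-haired/black, 4 smooth/black
smooth/black: 4 out of 16 → fraction 1/4
Expected count = 1/4 × 1504 = 376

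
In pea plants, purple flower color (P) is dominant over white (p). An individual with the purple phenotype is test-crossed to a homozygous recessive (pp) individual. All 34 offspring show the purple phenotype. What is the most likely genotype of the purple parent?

Test cross: ? × pp
All offspring are purple.
If the unknown parent were heterozygous (Pp), about half of 34 offspring would be white; none are. The unknown parent is most likely homozygous dominant (PP).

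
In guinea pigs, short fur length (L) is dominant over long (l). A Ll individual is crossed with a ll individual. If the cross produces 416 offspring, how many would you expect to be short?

Punnett square for Ll × ll:
Offspring genotypes: 2 Ll, 2 ll
short: 2, long: 2
short: 2 out of 4 → fraction 1/2
Expected count = 1/2 × 416 = 208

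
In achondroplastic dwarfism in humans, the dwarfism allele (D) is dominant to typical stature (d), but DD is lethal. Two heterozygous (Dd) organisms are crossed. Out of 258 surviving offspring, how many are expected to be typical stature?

Cross: Dd × Dd
Punnett square offspring (before lethality): 1 DD, 2 Dd, 1 dd
The DD genotype is lethal (embryos die); surviving offspring: 2 Dd, 1 dd
typical stature: 1 out of 3 → fraction 1/3
Expected count = 1/3 × 258 = 86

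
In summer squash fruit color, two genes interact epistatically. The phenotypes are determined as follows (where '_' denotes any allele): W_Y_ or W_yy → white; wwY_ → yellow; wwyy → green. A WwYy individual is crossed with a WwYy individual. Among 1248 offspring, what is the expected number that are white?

Cross: WwYy × WwYy — consider each gene separately:
W gene: Ww × Ww → 1 WW, 2 Ww, 1 ww → 3 W_ : 1 ww (out of 4)
Y gene: Yy × Yy → 1 YY, 2 Yy, 1 yy → 3 Y_ : 1 yy (out of 4)
Genotype classes (out of 4 × 4 = 16): W_Y_ = 3×3 = 9; W_yy = 3×1 = 3; wwY_ = 1×3 = 3; wwyy = 1×1 = 1
Apply the phenotype rules: W_Y_ (9) + W_yy (3) → white; wwY_ (3) → yellow; wwyy (1) → green
Phenotype counts (out of 16): 12 white, 3 yellow, 1 green
white: 12 out of 16 → fraction 3/4
Expected count = 3/4 × 1248 = 936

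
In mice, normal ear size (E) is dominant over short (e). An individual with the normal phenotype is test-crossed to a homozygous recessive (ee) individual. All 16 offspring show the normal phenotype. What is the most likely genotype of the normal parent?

Test cross: ? × ee
All offspring are normal.
If the unknown parent were heterozygous (Ee), about half of 16 offspring would be short; none are. The unknown parent is most likely homozygous dominant (EE).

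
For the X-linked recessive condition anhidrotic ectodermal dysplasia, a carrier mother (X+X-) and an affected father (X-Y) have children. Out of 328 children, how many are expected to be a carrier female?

Cross: X+X- × X-Y
Offspring: 1 X+X-, 1 X+Y, 1 X-X-, 1 X-Y
Probability of a carrier female: 1/4
Expected count = 1/4 × 328 = 82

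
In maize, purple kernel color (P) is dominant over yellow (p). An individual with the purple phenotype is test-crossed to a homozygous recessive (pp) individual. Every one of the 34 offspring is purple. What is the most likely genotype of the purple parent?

Test cross: ? × pp
All offspring are purple.
If the unknown parent were heterozygous (Pp), about half of 34 offspring would be yellow; none are. The unknown parent is most likely homozygous dominant (PP).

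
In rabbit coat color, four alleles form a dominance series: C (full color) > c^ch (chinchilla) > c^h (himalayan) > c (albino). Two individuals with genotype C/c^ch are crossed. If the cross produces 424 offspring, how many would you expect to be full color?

Cross: C/c^ch × C/c^ch
Allele dominance: C > c^ch > c^h > c
Offspring genotypes: 1 C/C, 2 C/c^ch, 1 c^ch/c^ch
Phenotype counts: 3 full color, 1 chinchilla
full color: 3 out of 4 → fraction 3/4
Expected count = 3/4 × 424 = 318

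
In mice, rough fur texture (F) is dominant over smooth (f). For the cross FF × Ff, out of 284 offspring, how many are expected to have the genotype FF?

Punnett square for FF × Ff:
Offspring genotypes: 2 FF, 2 Ff
Total offspring: 4
Count with target: 2
Probability: 2/4 = 1/2
Expected count = 1/2 × 284 = 142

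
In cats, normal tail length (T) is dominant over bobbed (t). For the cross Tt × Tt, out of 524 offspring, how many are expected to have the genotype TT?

Punnett square for Tt × Tt:
Offspring genotypes: 1 TT, 2 Tt, 1 tt
Total offspring: 4
Count with target: 1
Probability: 1/4
Expected count = 1/4 × 524 = 131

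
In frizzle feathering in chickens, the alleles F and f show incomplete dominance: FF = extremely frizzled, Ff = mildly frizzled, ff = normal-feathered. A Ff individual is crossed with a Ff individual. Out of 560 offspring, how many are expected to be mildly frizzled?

Punnett square for Ff × Ff:
Offspring genotypes: 1 FF, 2 Ff, 1 ff
Phenotype counts: 1 extremely frizzled, 2 mildly frizzled, 1 normal-feathered
mildly frizzled: 2 out of 4 → fraction 1/2
Expected count = 1/2 × 560 = 280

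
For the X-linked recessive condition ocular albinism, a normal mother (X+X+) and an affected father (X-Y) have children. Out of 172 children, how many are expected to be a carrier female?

Cross: X+X+ × X-Y
Offspring: 2 X+X-, 2 X+Y
Probability of a carrier female: 2/4 = 1/2
Expected count = 1/2 × 172 = 86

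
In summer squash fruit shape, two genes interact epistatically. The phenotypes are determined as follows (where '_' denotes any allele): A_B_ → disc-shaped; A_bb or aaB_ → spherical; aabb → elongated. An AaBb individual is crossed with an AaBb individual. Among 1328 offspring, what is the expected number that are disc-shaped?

Cross: AaBb × AaBb — consider each gene separately:
A gene: Aa × Aa → 1 AA, 2 Aa, 1 aa → 3 A_ : 1 aa (out of 4)
B gene: Bb × Bb → 1 BB, 2 Bb, 1 bb → 3 B_ : 1 bb (out of 4)
Genotype classes (out of 4 × 4 = 16): A_B_ = 3×3 = 9; A_bb = 3×1 = 3; aaB_ = 1×3 = 3; aabb = 1×1 = 1
Apply the phenotype rules: A_B_ (9) → disc-shaped; A_bb (3) + aaB_ (3) → spherical; aabb (1) → elongated
Phenotype counts (out of 16): 9 disc-shaped, 6 spherical, 1 elongated
disc-shaped: 9 out of 16 → fraction 9/16
Expected count = 9/16 × 1328 = 747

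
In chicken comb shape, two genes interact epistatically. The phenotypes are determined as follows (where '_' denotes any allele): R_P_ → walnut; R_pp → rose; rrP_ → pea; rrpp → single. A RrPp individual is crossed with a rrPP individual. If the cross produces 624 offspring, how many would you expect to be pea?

Cross: RrPp × rrPP — consider each gene separately:
R gene: Rr × rr → 2 Rr, 2 rr → 2 R_ : 2 rr (out of 4)
P gene: Pp × PP → 2 PP, 2 Pp → 4 P_ (out of 4)
Genotype classes (out of 4 × 4 = 16): R_P_ = 2×4 = 8; rrP_ = 2×4 = 8
Apply the phenotype rules: R_P_ (8) → walnut; rrP_ (8) → pea
Phenotype counts (out of 16): 8 walnut, 8 pea
pea: 8 out of 16 → fraction 1/2
Expected count = 1/2 × 624 = 312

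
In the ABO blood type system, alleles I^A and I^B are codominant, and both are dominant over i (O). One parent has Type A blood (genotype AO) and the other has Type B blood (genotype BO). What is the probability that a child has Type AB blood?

Cross: AO × BO
Possible offspring genotypes: 1 AB, 1 AO, 1 BO, 1 OO
Blood type counts: 1 Type AB, 1 Type A, 1 Type B, 1 Type O
Probability of Type AB: 1/4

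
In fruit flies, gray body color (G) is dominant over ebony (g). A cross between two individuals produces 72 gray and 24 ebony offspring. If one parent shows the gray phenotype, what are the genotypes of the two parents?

Observed offspring: 72 gray, 24 ebony
The observed ratio simplifies to 3:1. Ebony (gg) offspring appear, so each parent must contribute one g allele. The parent stated to show gray carries G, so it is Gg. The other parent is then either Gg or gg: Gg × gg would give a 1:1 split, whereas Gg × Gg gives 3:1 — matching the data. So both parents are heterozygous (Gg × Gg).
Parent genotypes: Gg × Gg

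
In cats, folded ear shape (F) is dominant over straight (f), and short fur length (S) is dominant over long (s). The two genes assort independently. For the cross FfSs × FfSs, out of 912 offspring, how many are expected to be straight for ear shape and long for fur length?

Dihybrid cross FfSs × FfSs — consider each gene separately:
ear shape: Ff × Ff → 1 FF, 2 Ff, 1 ff → 3 F_ : 1 ff (out of 4)
fur length: Ss × Ss → 1 SS, 2 Ss, 1 ss → 3 S_ : 1 ss (out of 4)
Looking for: straight (ff) and long (ss)
P(straight) = 1/4, P(long) = 1/4
P(both) = 1/4 × 1/4 = 1/16
Expected count = 1/16 × 912 = 57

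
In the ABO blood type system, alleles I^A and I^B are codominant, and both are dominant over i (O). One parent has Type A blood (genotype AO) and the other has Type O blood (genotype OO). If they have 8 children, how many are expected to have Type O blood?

Cross: AO × OO
Possible offspring genotypes: 2 AO, 2 OO
Blood type counts: 2 Type A, 2 Type O
Probability of Type O: 2/4 = 1/2
Expected count = 1/2 × 8 = 4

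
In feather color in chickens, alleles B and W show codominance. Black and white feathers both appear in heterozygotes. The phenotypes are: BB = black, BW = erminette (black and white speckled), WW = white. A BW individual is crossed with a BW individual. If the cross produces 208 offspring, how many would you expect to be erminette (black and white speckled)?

Punnett square for BW × BW:
Offspring genotypes: 1 BB, 2 BW, 1 WW
Phenotype counts: 1 black, 2 erminette (black and white speckled), 1 white
erminette (black and white speckled): 2 out of 4 → fraction 1/2
Expected count = 1/2 × 208 = 104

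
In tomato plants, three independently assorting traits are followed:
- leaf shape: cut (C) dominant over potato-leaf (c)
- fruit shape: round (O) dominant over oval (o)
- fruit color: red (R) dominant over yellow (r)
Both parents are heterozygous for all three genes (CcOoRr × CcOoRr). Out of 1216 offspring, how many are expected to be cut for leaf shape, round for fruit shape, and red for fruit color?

Trihybrid cross: CcOoRr × CcOoRr
Each trait segregates independently with a 3:1 phenotypic ratio, so each gene contributes 3/4 (dominant) or 1/4 (recessive).
Target: cut (leaf shape), round (fruit shape), red (fruit color)
Probability = product of independent per-trait probabilities
= 3/4 × 3/4 × 3/4 = 27/64
Expected count = 27/64 × 1216 = 513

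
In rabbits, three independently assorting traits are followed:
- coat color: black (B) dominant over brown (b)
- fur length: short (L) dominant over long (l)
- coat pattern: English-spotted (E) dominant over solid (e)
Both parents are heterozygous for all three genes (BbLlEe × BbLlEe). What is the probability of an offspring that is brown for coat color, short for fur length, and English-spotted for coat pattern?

Trihybrid cross: BbLlEe × BbLlEe
Each trait segregates independently with a 3:1 phenotypic ratio, so each gene contributes 3/4 (dominant) or 1/4 (recessive).
Target: brown (coat color), short (fur length), English-spotted (coat pattern)
Probability = product of independent per-trait probabilities
= 1/4 × 3/4 × 3/4 = 9/64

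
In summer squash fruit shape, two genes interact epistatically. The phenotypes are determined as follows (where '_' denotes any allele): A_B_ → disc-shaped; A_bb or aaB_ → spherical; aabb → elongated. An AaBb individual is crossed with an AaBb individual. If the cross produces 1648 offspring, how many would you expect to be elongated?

Cross: AaBb × AaBb — consider each gene separately:
A gene: Aa × Aa → 1 AA, 2 Aa, 1 aa → 3 A_ : 1 aa (out of 4)
B gene: Bb × Bb → 1 BB, 2 Bb, 1 bb → 3 B_ : 1 bb (out of 4)
Genotype classes (out of 4 × 4 = 16): A_B_ = 3×3 = 9; A_bb = 3×1 = 3; aaB_ = 1×3 = 3; aabb = 1×1 = 1
Apply the phenotype rules: A_B_ (9) → disc-shaped; A_bb (3) + aaB_ (3) → spherical; aabb (1) → elongated
Phenotype counts (out of 16): 9 disc-shaped, 6 spherical, 1 elongated
elongated: 1 out of 16 → fraction 1/16
Expected count = 1/16 × 1648 = 103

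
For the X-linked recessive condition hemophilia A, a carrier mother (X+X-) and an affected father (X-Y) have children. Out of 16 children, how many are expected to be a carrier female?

Cross: X+X- × X-Y
Offspring: 1 X+X-, 1 X+Y, 1 X-X-, 1 X-Y
Probability of a carrier female: 1/4
Expected count = 1/4 × 16 = 4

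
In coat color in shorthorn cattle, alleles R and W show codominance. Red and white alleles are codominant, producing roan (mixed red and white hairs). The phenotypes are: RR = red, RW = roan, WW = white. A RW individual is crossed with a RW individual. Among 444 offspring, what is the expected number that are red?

Punnett square for RW × RW:
Offspring genotypes: 1 RR, 2 RW, 1 WW
Phenotype counts: 1 red, 2 roan, 1 white
red: 1 out of 4 → fraction 1/4
Expected count = 1/4 × 444 = 111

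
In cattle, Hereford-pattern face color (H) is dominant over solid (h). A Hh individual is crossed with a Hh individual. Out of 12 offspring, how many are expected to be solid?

Punnett square for Hh × Hh:
Offspring genotypes: 1 HH, 2 Hh, 1 hh
Hereford-pattern: 3, solid: 1
solid: 1 out of 4 → fraction 1/4
Expected count = 1/4 × 12 = 3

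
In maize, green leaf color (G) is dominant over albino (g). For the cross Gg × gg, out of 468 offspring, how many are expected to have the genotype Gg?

Punnett square for Gg × gg:
Offspring genotypes: 2 Gg, 2 gg
Total offspring: 4
Count with target: 2
Probability: 2/4 = 1/2
Expected count = 1/2 × 468 = 234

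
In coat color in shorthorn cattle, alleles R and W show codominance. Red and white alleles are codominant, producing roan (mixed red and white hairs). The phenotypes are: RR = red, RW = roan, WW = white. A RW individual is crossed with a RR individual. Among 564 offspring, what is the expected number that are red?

Punnett square for RW × RR:
Offspring genotypes: 2 RR, 2 RW
Phenotype counts: 2 red, 2 roan
red: 2 out of 4 → fraction 1/2
Expected count = 1/2 × 564 = 282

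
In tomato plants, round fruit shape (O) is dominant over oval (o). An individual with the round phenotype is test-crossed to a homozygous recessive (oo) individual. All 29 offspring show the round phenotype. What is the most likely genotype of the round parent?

Test cross: ? × oo
All offspring are round.
If the unknown parent were heterozygous (Oo), about half of 29 offspring would be oval; none are. The unknown parent is most likely homozygous dominant (OO).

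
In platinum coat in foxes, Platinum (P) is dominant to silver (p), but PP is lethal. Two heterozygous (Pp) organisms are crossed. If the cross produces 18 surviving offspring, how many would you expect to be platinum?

Cross: Pp × Pp
Punnett square offspring (before lethality): 1 PP, 2 Pp, 1 pp
The PP genotype is lethal (embryos die); surviving offspring: 2 Pp, 1 pp
platinum: 2 out of 3 → fraction 2/3
Expected count = 2/3 × 18 = 12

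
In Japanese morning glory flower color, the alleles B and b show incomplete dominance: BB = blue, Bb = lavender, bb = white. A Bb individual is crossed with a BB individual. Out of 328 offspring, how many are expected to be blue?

Punnett square for Bb × BB:
Offspring genotypes: 2 BB, 2 Bb
Phenotype counts: 2 blue, 2 lavender
blue: 2 out of 4 → fraction 1/2
Expected count = 1/2 × 328 = 164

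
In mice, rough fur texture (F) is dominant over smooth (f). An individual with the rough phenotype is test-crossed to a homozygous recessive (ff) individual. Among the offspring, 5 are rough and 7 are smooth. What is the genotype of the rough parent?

Test cross: ? × ff
Offspring: 5 rough, 7 smooth — approximately 1:1.
A 1:1 ratio in a test cross indicates the unknown parent is heterozygous (Ff).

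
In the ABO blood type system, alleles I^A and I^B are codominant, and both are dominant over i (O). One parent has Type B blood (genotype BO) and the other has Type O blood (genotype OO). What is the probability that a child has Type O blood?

Cross: BO × OO
Possible offspring genotypes: 2 BO, 2 OO
Blood type counts: 2 Type B, 2 Type O
Probability of Type O: 2/4 = 1/2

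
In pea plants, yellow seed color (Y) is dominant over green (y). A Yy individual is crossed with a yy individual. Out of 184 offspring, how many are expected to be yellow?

Punnett square for Yy × yy:
Offspring genotypes: 2 Yy, 2 yy
yellow: 2, green: 2
yellow: 2 out of 4 → fraction 1/2
Expected count = 1/2 × 184 = 92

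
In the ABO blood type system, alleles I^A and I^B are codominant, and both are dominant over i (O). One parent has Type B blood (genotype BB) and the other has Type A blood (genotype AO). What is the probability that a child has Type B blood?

Cross: BB × AO
Possible offspring genotypes: 2 AB, 2 BO
Blood type counts: 2 Type AB, 2 Type B
Probability of Type B: 2/4 = 1/2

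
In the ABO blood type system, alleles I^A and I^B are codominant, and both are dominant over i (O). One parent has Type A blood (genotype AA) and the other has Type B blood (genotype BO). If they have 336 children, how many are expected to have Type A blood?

Cross: AA × BO
Possible offspring genotypes: 2 AB, 2 AO
Blood type counts: 2 Type AB, 2 Type A
Probability of Type A: 2/4 = 1/2
Expected count = 1/2 × 336 = 168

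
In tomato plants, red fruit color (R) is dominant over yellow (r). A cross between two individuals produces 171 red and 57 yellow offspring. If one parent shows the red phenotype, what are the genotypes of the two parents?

Observed offspring: 171 red, 57 yellow
The observed ratio simplifies to 3:1. Yellow (rr) offspring appear, so each parent must contribute one r allele. The parent stated to show red carries R, so it is Rr. The other parent is then either Rr or rr: Rr × rr would give a 1:1 split, whereas Rr × Rr gives 3:1 — matching the data. So both parents are heterozygous (Rr × Rr).
Parent genotypes: Rr × Rr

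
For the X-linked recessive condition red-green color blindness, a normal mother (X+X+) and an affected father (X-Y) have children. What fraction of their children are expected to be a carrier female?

Cross: X+X+ × X-Y
Offspring: 2 X+X-, 2 X+Y
Probability of a carrier female: 2/4 = 1/2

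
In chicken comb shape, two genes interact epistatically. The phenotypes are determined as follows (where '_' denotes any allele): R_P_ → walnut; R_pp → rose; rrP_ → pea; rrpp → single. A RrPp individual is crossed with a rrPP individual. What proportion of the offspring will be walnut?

Cross: RrPp × rrPP — consider each gene separately:
R gene: Rr × rr → 2 Rr, 2 rr → 2 R_ : 2 rr (out of 4)
P gene: Pp × PP → 2 PP, 2 Pp → 4 P_ (out of 4)
Genotype classes (out of 4 × 4 = 16): R_P_ = 2×4 = 8; rrP_ = 2×4 = 8
Apply the phenotype rules: R_P_ (8) → walnut; rrP_ (8) → pea
Phenotype counts (out of 16): 8 walnut, 8 pea
walnut: 8 out of 16
Probability: 8/16 = 1/2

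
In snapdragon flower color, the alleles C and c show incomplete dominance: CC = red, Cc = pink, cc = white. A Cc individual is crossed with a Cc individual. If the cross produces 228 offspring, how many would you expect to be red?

Punnett square for Cc × Cc:
Offspring genotypes: 1 CC, 2 Cc, 1 cc
Phenotype counts: 1 red, 2 pink, 1 white
red: 1 out of 4 → fraction 1/4
Expected count = 1/4 × 228 = 57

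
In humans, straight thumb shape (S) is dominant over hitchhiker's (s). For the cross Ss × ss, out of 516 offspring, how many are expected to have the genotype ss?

Punnett square for Ss × ss:
Offspring genotypes: 2 Ss, 2 ss
Total offspring: 4
Count with target: 2
Probability: 2/4 = 1/2
Expected count = 1/2 × 516 = 258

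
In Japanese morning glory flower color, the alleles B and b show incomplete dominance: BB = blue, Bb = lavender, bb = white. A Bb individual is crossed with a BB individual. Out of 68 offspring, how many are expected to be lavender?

Punnett square for Bb × BB:
Offspring genotypes: 2 BB, 2 Bb
Phenotype counts: 2 blue, 2 lavender
lavender: 2 out of 4 → fraction 1/2
Expected count = 1/2 × 68 = 34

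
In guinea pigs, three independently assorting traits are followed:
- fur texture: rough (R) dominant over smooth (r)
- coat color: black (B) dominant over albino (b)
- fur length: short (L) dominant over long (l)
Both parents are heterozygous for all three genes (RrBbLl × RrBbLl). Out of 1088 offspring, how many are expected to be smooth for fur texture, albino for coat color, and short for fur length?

Trihybrid cross: RrBbLl × RrBbLl
Each trait segregates independently with a 3:1 phenotypic ratio, so each gene contributes 3/4 (dominant) or 1/4 (recessive).
Target: smooth (fur texture), albino (coat color), short (fur length)
Probability = product of independent per-trait probabilities
= 1/4 × 1/4 × 3/4 = 3/64
Expected count = 3/64 × 1088 = 51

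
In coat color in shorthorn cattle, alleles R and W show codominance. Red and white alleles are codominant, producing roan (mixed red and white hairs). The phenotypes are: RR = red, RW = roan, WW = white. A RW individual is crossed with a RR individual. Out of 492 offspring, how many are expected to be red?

Punnett square for RW × RR:
Offspring genotypes: 2 RR, 2 RW
Phenotype counts: 2 red, 2 roan
red: 2 out of 4 → fraction 1/2
Expected count = 1/2 × 492 = 246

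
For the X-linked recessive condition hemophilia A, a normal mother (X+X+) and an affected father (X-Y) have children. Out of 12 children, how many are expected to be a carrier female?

Cross: X+X+ × X-Y
Offspring: 2 X+X-, 2 X+Y
Probability of a carrier female: 2/4 = 1/2
Expected count = 1/2 × 12 = 6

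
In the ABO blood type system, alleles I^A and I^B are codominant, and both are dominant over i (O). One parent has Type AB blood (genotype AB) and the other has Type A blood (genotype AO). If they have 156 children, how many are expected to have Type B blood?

Cross: AB × AO
Possible offspring genotypes: 1 AA, 1 AO, 1 AB, 1 BO
Blood type counts: 2 Type A, 1 Type AB, 1 Type B
Probability of Type B: 1/4
Expected count = 1/4 × 156 = 39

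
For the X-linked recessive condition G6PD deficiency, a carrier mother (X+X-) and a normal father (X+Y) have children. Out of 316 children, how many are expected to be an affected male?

Cross: X+X- × X+Y
Offspring: 1 X+X+, 1 X+Y, 1 X+X-, 1 X-Y
Probability of an affected male: 1/4
Expected count = 1/4 × 316 = 79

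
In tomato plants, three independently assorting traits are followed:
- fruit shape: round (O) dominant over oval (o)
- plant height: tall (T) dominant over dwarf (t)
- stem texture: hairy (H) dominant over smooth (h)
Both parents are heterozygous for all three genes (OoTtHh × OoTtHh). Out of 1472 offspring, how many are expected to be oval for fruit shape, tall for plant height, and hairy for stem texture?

Trihybrid cross: OoTtHh × OoTtHh
Each trait segregates independently with a 3:1 phenotypic ratio, so each gene contributes 3/4 (dominant) or 1/4 (recessive).
Target: oval (fruit shape), tall (plant height), hairy (stem texture)
Probability = product of independent per-trait probabilities
= 1/4 × 3/4 × 3/4 = 9/64
Expected count = 9/64 × 1472 = 207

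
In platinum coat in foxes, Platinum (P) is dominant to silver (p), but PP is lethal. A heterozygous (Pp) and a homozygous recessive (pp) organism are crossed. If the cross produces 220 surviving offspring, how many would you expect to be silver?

Cross: Pp × pp
Punnett square offspring (before lethality): 2 Pp, 2 pp
No PP offspring are produced in this cross.
silver: 2 out of 4 → fraction 1/2
Expected count = 1/2 × 220 = 110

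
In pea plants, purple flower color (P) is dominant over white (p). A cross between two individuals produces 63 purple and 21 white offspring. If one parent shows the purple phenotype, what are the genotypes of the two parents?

Observed offspring: 63 purple, 21 white
The observed ratio simplifies to 3:1. White (pp) offspring appear, so each parent must contribute one p allele. The parent stated to show purple carries P, so it is Pp. The other parent is then either Pp or pp: Pp × pp would give a 1:1 split, whereas Pp × Pp gives 3:1 — matching the data. So both parents are heterozygous (Pp × Pp).
Parent genotypes: Pp × Pp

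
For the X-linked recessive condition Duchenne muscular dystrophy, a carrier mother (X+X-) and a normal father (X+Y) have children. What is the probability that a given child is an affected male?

Cross: X+X- × X+Y
Offspring: 1 X+X+, 1 X+Y, 1 X+X-, 1 X-Y
Probability of an affected male: 1/4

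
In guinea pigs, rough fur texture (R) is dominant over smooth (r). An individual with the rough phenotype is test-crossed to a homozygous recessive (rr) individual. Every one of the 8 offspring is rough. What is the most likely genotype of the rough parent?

Test cross: ? × rr
All offspring are rough.
If the unknown parent were heterozygous (Rr), about half of 8 offspring would be smooth; none are. The unknown parent is most likely homozygous dominant (RR).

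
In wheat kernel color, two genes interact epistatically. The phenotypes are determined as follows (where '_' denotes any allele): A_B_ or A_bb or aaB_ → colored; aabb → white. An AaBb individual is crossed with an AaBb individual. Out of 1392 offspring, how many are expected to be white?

Cross: AaBb × AaBb — consider each gene separately:
A gene: Aa × Aa → 1 AA, 2 Aa, 1 aa → 3 A_ : 1 aa (out of 4)
B gene: Bb × Bb → 1 BB, 2 Bb, 1 bb → 3 B_ : 1 bb (out of 4)
Genotype classes (out of 4 × 4 = 16): A_B_ = 3×3 = 9; A_bb = 3×1 = 3; aaB_ = 1×3 = 3; aabb = 1×1 = 1
Apply the phenotype rules: A_B_ (9) + A_bb (3) + aaB_ (3) → colored; aabb (1) → white
Phenotype counts (out of 16): 15 colored, 1 white
white: 1 out of 16 → fraction 1/16
Expected count = 1/16 × 1392 = 87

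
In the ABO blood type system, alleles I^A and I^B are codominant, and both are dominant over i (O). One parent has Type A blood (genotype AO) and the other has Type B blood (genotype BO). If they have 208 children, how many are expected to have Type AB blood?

Cross: AO × BO
Possible offspring genotypes: 1 AB, 1 AO, 1 BO, 1 OO
Blood type counts: 1 Type AB, 1 Type A, 1 Type B, 1 Type O
Probability of Type AB: 1/4
Expected count = 1/4 × 208 = 52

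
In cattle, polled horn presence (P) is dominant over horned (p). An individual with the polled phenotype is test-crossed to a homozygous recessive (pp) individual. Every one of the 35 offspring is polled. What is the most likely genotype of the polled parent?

Test cross: ? × pp
All offspring are polled.
If the unknown parent were heterozygous (Pp), about half of 35 offspring would be horned; none are. The unknown parent is most likely homozygous dominant (PP).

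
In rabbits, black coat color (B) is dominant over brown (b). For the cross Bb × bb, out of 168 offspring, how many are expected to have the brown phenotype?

Punnett square for Bb × bb:
Offspring genotypes: 2 Bb, 2 bb
Total offspring: 4
Count with target: 2
Probability: 2/4 = 1/2
Expected count = 1/2 × 168 = 84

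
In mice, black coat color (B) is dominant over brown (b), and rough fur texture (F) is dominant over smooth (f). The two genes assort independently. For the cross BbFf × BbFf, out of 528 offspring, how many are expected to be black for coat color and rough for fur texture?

Dihybrid cross BbFf × BbFf — consider each gene separately:
coat color: Bb × Bb → 1 BB, 2 Bb, 1 bb → 3 B_ : 1 bb (out of 4)
fur texture: Ff × Ff → 1 FF, 2 Ff, 1 ff → 3 F_ : 1 ff (out of 4)
Looking for: black (B_) and rough (F_)
P(black) = 3/4, P(rough) = 3/4
P(both) = 3/4 × 3/4 = 9/16
Expected count = 9/16 × 528 = 297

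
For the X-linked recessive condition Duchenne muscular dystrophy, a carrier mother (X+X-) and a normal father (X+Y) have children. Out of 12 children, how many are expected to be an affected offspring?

Cross: X+X- × X+Y
Offspring: 1 X+X+, 1 X+Y, 1 X+X-, 1 X-Y
Probability of an affected offspring: 1/4
Expected count = 1/4 × 12 = 3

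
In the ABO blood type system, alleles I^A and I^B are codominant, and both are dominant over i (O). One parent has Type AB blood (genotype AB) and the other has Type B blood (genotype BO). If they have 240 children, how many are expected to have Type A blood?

Cross: AB × BO
Possible offspring genotypes: 1 AB, 1 AO, 1 BB, 1 BO
Blood type counts: 1 Type AB, 1 Type A, 2 Type B
Probability of Type A: 1/4
Expected count = 1/4 × 240 = 60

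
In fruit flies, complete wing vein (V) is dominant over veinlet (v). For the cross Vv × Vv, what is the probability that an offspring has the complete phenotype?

Punnett square for Vv × Vv:
Offspring genotypes: 1 VV, 2 Vv, 1 vv
Total offspring: 4
Count with target: 3
Probability: 3/4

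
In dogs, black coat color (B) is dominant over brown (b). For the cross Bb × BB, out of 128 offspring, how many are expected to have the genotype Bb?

Punnett square for Bb × BB:
Offspring genotypes: 2 BB, 2 Bb
Total offspring: 4
Count with target: 2
Probability: 2/4 = 1/2
Expected count = 1/2 × 128 = 64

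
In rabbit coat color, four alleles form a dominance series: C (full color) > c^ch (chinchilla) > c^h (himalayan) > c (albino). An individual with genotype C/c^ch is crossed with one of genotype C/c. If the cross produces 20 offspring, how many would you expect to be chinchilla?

Cross: C/c^ch × C/c
Allele dominance: C > c^ch > c^h > c
Offspring genotypes: 1 C/C, 1 C/c, 1 C/c^ch, 1 c^ch/c
Phenotype counts: 3 full color, 1 chinchilla
chinchilla: 1 out of 4 → fraction 1/4
Expected count = 1/4 × 20 = 5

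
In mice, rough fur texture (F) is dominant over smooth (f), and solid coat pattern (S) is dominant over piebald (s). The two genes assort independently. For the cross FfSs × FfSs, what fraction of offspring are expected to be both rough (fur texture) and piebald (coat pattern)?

Dihybrid cross FfSs × FfSs — consider each gene separately:
fur texture: Ff × Ff → 1 FF, 2 Ff, 1 ff → 3 F_ : 1 ff (out of 4)
coat pattern: Ss × Ss → 1 SS, 2 Ss, 1 ss → 3 S_ : 1 ss (out of 4)
Looking for: rough (F_) and piebald (ss)
P(rough) = 3/4, P(piebald) = 1/4
P(both) = 3/4 × 1/4 = 3/16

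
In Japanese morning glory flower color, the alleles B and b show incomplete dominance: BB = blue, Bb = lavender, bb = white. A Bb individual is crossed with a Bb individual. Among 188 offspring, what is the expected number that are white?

Punnett square for Bb × Bb:
Offspring genotypes: 1 BB, 2 Bb, 1 bb
Phenotype counts: 1 blue, 2 lavender, 1 white
white: 1 out of 4 → fraction 1/4
Expected count = 1/4 × 188 = 47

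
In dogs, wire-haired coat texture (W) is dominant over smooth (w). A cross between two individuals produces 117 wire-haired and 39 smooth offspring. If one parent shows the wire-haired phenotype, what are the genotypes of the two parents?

Observed offspring: 117 wire-haired, 39 smooth
The observed ratio simplifies to 3:1. Smooth (ww) offspring appear, so each parent must contribute one w allele. The parent stated to show wire-haired carries W, so it is Ww. The other parent is then either Ww or ww: Ww × ww would give a 1:1 split, whereas Ww × Ww gives 3:1 — matching the data. So both parents are heterozygous (Ww × Ww).
Parent genotypes: Ww × Ww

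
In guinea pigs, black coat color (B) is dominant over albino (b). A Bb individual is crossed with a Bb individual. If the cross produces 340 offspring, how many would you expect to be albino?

Punnett square for Bb × Bb:
Offspring genotypes: 1 BB, 2 Bb, 1 bb
black: 3, albino: 1
albino: 1 out of 4 → fraction 1/4
Expected count = 1/4 × 340 = 85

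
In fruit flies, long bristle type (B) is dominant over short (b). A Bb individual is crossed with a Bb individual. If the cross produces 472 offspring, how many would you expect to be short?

Punnett square for Bb × Bb:
Offspring genotypes: 1 BB, 2 Bb, 1 bb
long: 3, short: 1
short: 1 out of 4 → fraction 1/4
Expected count = 1/4 × 472 = 118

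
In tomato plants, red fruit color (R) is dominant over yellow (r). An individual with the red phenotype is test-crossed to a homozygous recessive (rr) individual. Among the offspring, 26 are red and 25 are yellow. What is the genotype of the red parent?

Test cross: ? × rr
Offspring: 26 red, 25 yellow — approximately 1:1.
A 1:1 ratio in a test cross indicates the unknown parent is heterozygous (Rr).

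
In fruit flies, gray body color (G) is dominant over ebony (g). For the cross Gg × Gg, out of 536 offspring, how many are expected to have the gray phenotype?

Punnett square for Gg × Gg:
Offspring genotypes: 1 GG, 2 Gg, 1 gg
Total offspring: 4
Count with target: 3
Probability: 3/4
Expected count = 3/4 × 536 = 402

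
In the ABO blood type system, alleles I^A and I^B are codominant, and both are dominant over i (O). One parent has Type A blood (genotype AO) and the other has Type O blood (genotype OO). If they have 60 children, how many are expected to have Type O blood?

Cross: AO × OO
Possible offspring genotypes: 2 AO, 2 OO
Blood type counts: 2 Type A, 2 Type O
Probability of Type O: 2/4 = 1/2
Expected count = 1/2 × 60 = 30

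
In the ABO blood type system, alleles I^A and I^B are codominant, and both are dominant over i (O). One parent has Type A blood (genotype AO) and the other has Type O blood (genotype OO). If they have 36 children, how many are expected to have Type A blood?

Cross: AO × OO
Possible offspring genotypes: 2 AO, 2 OO
Blood type counts: 2 Type A, 2 Type O
Probability of Type A: 2/4 = 1/2
Expected count = 1/2 × 36 = 18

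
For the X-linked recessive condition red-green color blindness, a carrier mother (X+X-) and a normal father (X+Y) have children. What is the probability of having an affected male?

Cross: X+X- × X+Y
Offspring: 1 X+X+, 1 X+Y, 1 X+X-, 1 X-Y
Probability of an affected male: 1/4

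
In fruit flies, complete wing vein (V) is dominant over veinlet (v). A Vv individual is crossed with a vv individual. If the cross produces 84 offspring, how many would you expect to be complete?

Punnett square for Vv × vv:
Offspring genotypes: 2 Vv, 2 vv
complete: 2, veinlet: 2
complete: 2 out of 4 → fraction 1/2
Expected count = 1/2 × 84 = 42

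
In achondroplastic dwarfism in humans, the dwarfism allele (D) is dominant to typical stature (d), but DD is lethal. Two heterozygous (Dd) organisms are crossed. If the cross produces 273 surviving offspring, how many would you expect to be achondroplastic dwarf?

Cross: Dd × Dd
Punnett square offspring (before lethality): 1 DD, 2 Dd, 1 dd
The DD genotype is lethal (embryos die); surviving offspring: 2 Dd, 1 dd
achondroplastic dwarf: 2 out of 3 → fraction 2/3
Expected count = 2/3 × 273 = 182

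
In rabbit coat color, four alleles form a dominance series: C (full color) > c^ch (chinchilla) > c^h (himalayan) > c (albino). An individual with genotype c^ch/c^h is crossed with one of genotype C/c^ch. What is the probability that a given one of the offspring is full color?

Cross: c^ch/c^h × C/c^ch
Allele dominance: C > c^ch > c^h > c
Offspring genotypes: 1 C/c^ch, 1 c^ch/c^ch, 1 C/c^h, 1 c^ch/c^h
Phenotype counts: 2 full color, 2 chinchilla
full color: 2 out of 4
Probability: 2/4 = 1/2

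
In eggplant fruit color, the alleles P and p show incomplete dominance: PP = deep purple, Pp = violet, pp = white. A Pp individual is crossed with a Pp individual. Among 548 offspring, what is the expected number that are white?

Punnett square for Pp × Pp:
Offspring genotypes: 1 PP, 2 Pp, 1 pp
Phenotype counts: 1 deep purple, 2 violet, 1 white
white: 1 out of 4 → fraction 1/4
Expected count = 1/4 × 548 = 137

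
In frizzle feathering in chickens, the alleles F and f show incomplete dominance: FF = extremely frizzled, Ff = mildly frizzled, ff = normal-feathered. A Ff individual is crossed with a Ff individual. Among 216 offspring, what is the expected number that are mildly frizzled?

Punnett square for Ff × Ff:
Offspring genotypes: 1 FF, 2 Ff, 1 ff
Phenotype counts: 1 extremely frizzled, 2 mildly frizzled, 1 normal-feathered
mildly frizzled: 2 out of 4 → fraction 1/2
Expected count = 1/2 × 216 = 108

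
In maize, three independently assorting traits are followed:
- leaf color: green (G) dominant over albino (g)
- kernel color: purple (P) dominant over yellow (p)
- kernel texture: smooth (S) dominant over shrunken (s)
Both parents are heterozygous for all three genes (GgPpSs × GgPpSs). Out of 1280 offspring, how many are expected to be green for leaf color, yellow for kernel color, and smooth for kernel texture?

Trihybrid cross: GgPpSs × GgPpSs
Each trait segregates independently with a 3:1 phenotypic ratio, so each gene contributes 3/4 (dominant) or 1/4 (recessive).
Target: green (leaf color), yellow (kernel color), smooth (kernel texture)
Probability = product of independent per-trait probabilities
= 3/4 × 1/4 × 3/4 = 9/64
Expected count = 9/64 × 1280 = 180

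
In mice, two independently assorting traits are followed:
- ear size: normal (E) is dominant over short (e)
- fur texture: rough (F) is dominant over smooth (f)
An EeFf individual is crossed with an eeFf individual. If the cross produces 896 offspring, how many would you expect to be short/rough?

Dihybrid cross EeFf × eeFf — consider each gene separately:
ear size: Ee × ee → 2 Ee, 2 ee → 2 E_ : 2 ee (out of 4)
fur texture: Ff × Ff → 1 FF, 2 Ff, 1 ff → 3 F_ : 1 ff (out of 4)
Combine (counts out of 4 × 4 = 16): normal/rough (E_F_) = 2×3 = 6; normal/smooth (E_ff) = 2×1 = 2; short/rough (eeF_) = 2×3 = 6; short/smooth (eeff) = 2×1 = 2
Phenotype counts (out of 16): 6 normal/rough, 2 normal/smooth, 6 short/rough, 2 short/smooth
short/rough: 6 out of 16 → fraction 3/8
Expected count = 3/8 × 896 = 336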